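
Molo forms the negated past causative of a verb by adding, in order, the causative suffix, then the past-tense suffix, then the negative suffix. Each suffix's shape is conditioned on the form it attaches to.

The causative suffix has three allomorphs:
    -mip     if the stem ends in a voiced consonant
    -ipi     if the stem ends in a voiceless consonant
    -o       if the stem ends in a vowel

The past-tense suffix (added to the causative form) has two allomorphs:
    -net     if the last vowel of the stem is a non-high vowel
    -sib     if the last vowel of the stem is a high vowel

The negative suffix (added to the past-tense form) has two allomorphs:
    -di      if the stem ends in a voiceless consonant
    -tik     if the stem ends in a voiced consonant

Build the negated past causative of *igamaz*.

igamazmipsibtik

The final sound of *igamaz* is /z/, which is a voiced consonant, so the causative suffix is -mip, giving *igamazmip*.
The causative form *igamazmip*: last vowel = /i/, a high vowel → -sib → *igamazmipsib*.
The final consonant of the past-tense form *igamazmipsib* is /b/, which is voiced, so the negative suffix is -tik, giving *igamazmipsibtik*.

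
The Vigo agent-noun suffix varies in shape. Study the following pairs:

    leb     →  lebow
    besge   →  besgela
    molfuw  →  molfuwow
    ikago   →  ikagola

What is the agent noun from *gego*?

Looking at the final sound of each stem: -ow when the stem ends in a consonant (*leb*, *molfuw*); -la when the stem ends in a vowel (*besge*, *ikago*).
Since the final sound of *gego* is /o/ (a vowel), it takes -la, giving *gegola*.

gegola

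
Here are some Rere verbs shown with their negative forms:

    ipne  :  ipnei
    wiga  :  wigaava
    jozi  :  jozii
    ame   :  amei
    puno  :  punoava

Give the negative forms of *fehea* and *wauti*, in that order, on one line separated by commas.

The alternation tracks the last vowel of the stem — -i when the last vowel of the stem is a front vowel (*ipne*, *jozi*, *ame*); -ava when the last vowel of the stem is a back vowel (*wiga*, *puno*).
Since the last vowel of *fehea* is /a/ (a back vowel), it takes -ava, giving *feheaava*.
*wauti*: last vowel = /i/, a front vowel → -i → *wautii*.

feheaava, wautii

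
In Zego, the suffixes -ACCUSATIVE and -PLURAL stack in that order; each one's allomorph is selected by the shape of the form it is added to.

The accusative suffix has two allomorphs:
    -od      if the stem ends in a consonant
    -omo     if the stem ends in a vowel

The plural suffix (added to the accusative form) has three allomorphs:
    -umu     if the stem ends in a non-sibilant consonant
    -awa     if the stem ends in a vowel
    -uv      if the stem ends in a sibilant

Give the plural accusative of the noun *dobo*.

*dobo*: final sound = /o/, a vowel → -omo → *doboomo*.
The accusative form *doboomo* — final sound /o/ (a vowel) → -awa → *doboomoawa*.

doboomoawa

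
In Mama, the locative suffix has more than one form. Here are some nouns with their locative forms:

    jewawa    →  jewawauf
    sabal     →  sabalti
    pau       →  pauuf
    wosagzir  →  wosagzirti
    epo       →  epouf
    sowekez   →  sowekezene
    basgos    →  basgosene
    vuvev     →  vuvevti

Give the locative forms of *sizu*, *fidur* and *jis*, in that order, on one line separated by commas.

The suffix is conditioned by the final sound: -ene when the stem ends in a sibilant (*sowekez*, *basgos*); -ti when the stem ends in a non-sibilant consonant (*sabal*, *wosagzir*, *vuvev*); -uf when the stem ends in a vowel (*jewawa*, *pau*, *epo*).
Since the final sound of *sizu* is /u/ (a vowel), it takes -uf, giving *sizuuf*.
The final sound of *fidur* is /r/, which is a non-sibilant consonant, so the suffix is -ti, giving *fidurti*.
*jis* — final sound /s/ (a sibilant) → -ene → *jisene*.

sizuuf, fidurti, jisene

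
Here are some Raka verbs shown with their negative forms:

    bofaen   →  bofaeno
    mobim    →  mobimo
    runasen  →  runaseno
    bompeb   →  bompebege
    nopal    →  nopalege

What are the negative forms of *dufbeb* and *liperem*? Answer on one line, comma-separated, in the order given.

dufbebege, liperemo

The suffix is conditioned by the final consonant: -o when the stem ends in a nasal (*bofaen*, *mobim*, *runasen*); -ege when the stem ends in a non-nasal consonant (*bompeb*, *nopal*).
*dufbeb* — final consonant /b/ (non-nasal) → -ege → *dufbebege*.
Since the final consonant of *liperem* is /m/ (a nasal), it takes -o, giving *liperemo*.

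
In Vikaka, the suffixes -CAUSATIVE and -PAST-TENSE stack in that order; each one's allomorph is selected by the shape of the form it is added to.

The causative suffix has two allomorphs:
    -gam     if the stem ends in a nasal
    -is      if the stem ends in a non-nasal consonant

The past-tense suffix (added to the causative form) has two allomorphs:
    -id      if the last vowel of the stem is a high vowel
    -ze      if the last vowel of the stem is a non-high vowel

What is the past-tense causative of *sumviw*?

*sumviw* — final consonant /w/ (non-nasal) → -is → *sumviwis*.
The causative form *sumviwis* — last vowel /i/ (a high vowel) → -id → *sumviwisid*.

sumviwisid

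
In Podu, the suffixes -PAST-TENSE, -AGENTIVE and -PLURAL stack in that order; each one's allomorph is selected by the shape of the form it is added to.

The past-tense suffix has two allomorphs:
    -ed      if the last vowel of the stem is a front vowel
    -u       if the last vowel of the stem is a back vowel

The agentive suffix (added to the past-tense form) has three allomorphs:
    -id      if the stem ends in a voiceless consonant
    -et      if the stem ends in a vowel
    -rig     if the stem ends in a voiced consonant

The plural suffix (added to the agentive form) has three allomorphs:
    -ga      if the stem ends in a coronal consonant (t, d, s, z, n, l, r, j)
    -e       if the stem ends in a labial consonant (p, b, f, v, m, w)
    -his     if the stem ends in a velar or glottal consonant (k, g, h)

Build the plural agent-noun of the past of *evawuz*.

evawuzuetga

*evawuz*: last vowel = /u/, a back vowel → -u → *evawuzu*.
The final sound of the past-tense form *evawuzu* is /u/, which is a vowel, so the agentive suffix is -et, giving *evawuzuet*.
The agentive form *evawuzuet*: final consonant = /t/, coronal → -ga → *evawuzuetga*.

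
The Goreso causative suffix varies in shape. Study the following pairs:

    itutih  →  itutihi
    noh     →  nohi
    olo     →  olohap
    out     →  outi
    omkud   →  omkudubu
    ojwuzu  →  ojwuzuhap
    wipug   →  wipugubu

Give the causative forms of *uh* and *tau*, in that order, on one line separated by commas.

The suffix is conditioned by the final sound: -i when the stem ends in a voiceless consonant (*itutih*, *noh*, *out*); -ubu when the stem ends in a voiced consonant (*omkud*, *wipug*); -hap when the stem ends in a vowel (*olo*, *ojwuzu*).
*uh* — final sound /h/ (a voiceless consonant) → -i → *uhi*.
*tau*: final sound = /u/, a vowel → -hap → *tauhap*.

uhi, tauhap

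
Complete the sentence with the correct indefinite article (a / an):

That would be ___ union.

The indefinite article is chosen by the initial *sound* of the following word, not its spelling.
*union* begins with the sound /juː/ (u pronounced /juː/) — a consonant sound.
So the article is *a*: That would be a union.

a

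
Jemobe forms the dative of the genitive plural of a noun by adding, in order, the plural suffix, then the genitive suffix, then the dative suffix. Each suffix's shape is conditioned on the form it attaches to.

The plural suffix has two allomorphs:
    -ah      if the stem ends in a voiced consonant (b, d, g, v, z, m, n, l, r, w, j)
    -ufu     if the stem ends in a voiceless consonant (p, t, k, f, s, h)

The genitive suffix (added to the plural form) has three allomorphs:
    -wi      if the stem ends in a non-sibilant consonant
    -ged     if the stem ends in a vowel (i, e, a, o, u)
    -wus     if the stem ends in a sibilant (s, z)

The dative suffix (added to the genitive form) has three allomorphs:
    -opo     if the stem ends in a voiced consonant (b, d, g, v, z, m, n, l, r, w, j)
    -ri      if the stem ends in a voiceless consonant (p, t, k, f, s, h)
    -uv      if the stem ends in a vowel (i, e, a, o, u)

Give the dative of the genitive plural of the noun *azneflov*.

*azneflov* — final consonant /v/ (voiced) → -ah → *azneflovah*.
Since the final sound of the plural form *azneflovah* is /h/ (a non-sibilant consonant), it takes -wi, giving *azneflovahwi*.
The genitive form *azneflovahwi*: final sound = /i/, a vowel → -uv → *azneflovahwiuv*.

azneflovahwiuv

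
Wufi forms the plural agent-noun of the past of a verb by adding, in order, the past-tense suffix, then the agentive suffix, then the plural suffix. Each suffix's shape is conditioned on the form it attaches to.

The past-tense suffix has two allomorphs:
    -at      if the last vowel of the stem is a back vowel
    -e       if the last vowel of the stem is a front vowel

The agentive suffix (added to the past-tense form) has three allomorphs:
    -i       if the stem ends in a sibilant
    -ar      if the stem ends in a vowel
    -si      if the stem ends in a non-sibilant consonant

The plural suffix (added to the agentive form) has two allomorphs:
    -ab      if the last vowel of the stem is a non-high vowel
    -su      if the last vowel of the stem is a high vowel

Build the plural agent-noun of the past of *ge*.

*ge*: last vowel = /e/, a front vowel → -e → *gee*.
The past-tense form *gee* — final sound /e/ (a vowel) → -ar → *geear*.
The agentive form *geear*: last vowel = /a/, a non-high vowel → -ab → *geearab*.

geearab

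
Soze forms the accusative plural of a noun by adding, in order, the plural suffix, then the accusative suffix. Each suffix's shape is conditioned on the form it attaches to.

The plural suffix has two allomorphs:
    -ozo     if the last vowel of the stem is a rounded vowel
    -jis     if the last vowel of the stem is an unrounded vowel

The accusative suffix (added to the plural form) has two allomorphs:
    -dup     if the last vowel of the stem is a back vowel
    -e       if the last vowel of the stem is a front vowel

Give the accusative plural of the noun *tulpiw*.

tulpiwjise

Since the last vowel of *tulpiw* is /i/ (an unrounded vowel), it takes -jis, giving *tulpiwjis*.
Since the last vowel of the plural form *tulpiwjis* is /i/ (a front vowel), it takes -e, giving *tulpiwjise*.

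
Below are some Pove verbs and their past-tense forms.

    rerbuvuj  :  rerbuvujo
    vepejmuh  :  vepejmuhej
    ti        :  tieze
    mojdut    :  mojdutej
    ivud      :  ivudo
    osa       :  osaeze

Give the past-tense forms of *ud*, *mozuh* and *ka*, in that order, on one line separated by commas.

udo, mozuhej, kaeze

The suffix is conditioned by the final sound: -ej when the stem ends in a voiceless consonant (*vepejmuh*, *mojdut*); -o when the stem ends in a voiced consonant (*rerbuvuj*, *ivud*); -eze when the stem ends in a vowel (*ti*, *osa*).
*ud*: final sound = /d/, a voiced consonant → -o → *udo*.
Since the final sound of *mozuh* is /h/ (a voiceless consonant), it takes -ej, giving *mozuhej*.
Since the final sound of *ka* is /a/ (a vowel), it takes -eze, giving *kaeze*.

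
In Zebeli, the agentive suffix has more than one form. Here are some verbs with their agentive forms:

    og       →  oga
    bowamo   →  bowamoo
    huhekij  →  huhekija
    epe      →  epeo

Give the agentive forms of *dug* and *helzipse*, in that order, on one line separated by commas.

duga, helzipseo

The alternation tracks the final sound of the stem — -a when the stem ends in a consonant (*og*, *huhekij*); -o when the stem ends in a vowel (*bowamo*, *epe*).
The final sound of *dug* is /g/, which is a consonant, so the suffix is -a, giving *duga*.
Since the final sound of *helzipse* is /e/ (a vowel), it takes -o, giving *helzipseo*.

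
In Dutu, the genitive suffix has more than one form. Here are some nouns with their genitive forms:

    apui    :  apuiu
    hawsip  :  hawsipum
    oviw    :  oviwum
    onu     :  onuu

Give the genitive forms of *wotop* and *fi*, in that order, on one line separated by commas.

The pattern is consonant vs. vowel: -um when the stem ends in a consonant (*hawsip*, *oviw*); -u when the stem ends in a vowel (*apui*, *onu*).
*wotop*: final sound = /p/, a consonant → -um → *wotopum*.
*fi*: final sound = /i/, a vowel → -u → *fiu*.

wotopum, fiu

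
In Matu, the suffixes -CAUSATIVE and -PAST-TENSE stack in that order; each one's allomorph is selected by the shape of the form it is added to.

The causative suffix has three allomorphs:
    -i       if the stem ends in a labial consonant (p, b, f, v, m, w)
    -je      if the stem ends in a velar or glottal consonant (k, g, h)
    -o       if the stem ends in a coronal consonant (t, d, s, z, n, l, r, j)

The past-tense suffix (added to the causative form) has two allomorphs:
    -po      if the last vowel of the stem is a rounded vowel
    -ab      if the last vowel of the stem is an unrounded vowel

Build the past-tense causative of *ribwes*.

ribwesopo

*ribwes* — final consonant /s/ (coronal) → -o → *ribweso*.
The causative form *ribweso*: last vowel = /o/, a rounded vowel → -po → *ribwesopo*.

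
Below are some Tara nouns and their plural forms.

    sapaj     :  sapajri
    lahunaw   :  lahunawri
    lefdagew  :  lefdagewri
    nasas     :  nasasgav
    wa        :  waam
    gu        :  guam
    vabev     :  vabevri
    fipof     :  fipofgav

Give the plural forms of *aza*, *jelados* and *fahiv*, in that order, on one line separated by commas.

azaam, jeladosgav, fahivri

The alternation tracks the final sound of the stem — -gav when the stem ends in a voiceless consonant (*nasas*, *fipof*); -ri when the stem ends in a voiced consonant (*sapaj*, *lahunaw*, *lefdagew*, *vabev*); -am when the stem ends in a vowel (*wa*, *gu*).
*aza* — final sound /a/ (a vowel) → -am → *azaam*.
*jelados* — final sound /s/ (a voiceless consonant) → -gav → *jeladosgav*.
*fahiv* — final sound /v/ (a voiced consonant) → -ri → *fahivri*.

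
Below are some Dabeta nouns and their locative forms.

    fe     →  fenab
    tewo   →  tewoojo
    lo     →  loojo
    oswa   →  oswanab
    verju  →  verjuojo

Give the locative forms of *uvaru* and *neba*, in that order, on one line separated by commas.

Looking at the last vowel of each stem: -ojo when the last vowel of the stem is a rounded vowel (*tewo*, *lo*, *verju*); -nab when the last vowel of the stem is an unrounded vowel (*fe*, *oswa*).
*uvaru* — last vowel /u/ (a rounded vowel) → -ojo → *uvaruojo*.
The last vowel of *neba* is /a/, which is an unrounded vowel, so the suffix is -nab, giving *nebanab*.

uvaruojo, nebanab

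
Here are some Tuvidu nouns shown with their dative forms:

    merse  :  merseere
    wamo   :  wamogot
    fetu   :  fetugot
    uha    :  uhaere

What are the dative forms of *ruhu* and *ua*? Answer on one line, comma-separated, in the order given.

ruhugot, uaere

The suffix is conditioned by the last vowel: -got when the last vowel of the stem is a rounded vowel (*wamo*, *fetu*); -ere when the last vowel of the stem is an unrounded vowel (*merse*, *uha*).
Since the last vowel of *ruhu* is /u/ (a rounded vowel), it takes -got, giving *ruhugot*.
*ua*: last vowel = /a/, an unrounded vowel → -ere → *uaere*.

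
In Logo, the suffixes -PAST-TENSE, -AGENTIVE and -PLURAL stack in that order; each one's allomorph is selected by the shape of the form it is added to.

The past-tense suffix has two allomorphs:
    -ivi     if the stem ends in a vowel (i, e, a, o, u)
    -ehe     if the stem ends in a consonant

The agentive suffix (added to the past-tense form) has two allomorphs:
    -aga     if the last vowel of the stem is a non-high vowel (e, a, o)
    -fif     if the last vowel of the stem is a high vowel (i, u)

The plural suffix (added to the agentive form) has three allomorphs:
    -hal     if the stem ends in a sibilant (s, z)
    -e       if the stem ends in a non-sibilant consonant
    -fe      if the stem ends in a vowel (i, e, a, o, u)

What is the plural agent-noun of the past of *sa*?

The final sound of *sa* is /a/, which is a vowel, so the past-tense suffix is -ivi, giving *saivi*.
The past-tense form *saivi*: last vowel = /i/, a high vowel → -fif → *saivifif*.
The agentive form *saivifif*: final sound = /f/, a non-sibilant consonant → -e → *saivifife*.

saivifife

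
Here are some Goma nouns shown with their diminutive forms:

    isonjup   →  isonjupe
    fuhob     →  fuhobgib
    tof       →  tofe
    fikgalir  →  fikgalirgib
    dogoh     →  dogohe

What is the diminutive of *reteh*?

The alternation tracks the final consonant of the stem — -e when the stem ends in a voiceless consonant (*isonjup*, *tof*, *dogoh*); -gib when the stem ends in a voiced consonant (*fuhob*, *fikgalir*).
Since the final consonant of *reteh* is /h/ (voiceless), it takes -e, giving *retehe*.

retehe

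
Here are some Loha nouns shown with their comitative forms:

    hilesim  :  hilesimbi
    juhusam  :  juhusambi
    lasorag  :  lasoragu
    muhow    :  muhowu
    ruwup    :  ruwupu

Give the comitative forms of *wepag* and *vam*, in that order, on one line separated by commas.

Looking at the final consonant of each stem: -bi when the stem ends in a nasal (*hilesim*, *juhusam*); -u when the stem ends in a non-nasal consonant (*lasorag*, *muhow*, *ruwup*).
The final consonant of *wepag* is /g/, which is non-nasal, so the suffix is -u, giving *wepagu*.
Since the final consonant of *vam* is /m/ (a nasal), it takes -bi, giving *vambi*.

wepagu, vambi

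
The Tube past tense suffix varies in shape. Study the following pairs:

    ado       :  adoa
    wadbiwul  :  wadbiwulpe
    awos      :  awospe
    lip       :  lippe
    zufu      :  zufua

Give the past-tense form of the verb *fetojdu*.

The pattern is consonant vs. vowel: -pe when the stem ends in a consonant (*wadbiwul*, *awos*, *lip*); -a when the stem ends in a vowel (*ado*, *zufu*).
Since the final sound of *fetojdu* is /u/ (a vowel), it takes -a, giving *fetojdua*.

fetojdua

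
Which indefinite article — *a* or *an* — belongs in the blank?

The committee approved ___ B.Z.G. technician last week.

a

The indefinite article is chosen by the initial *sound* of the following word, not its spelling.
The initialism *B.Z.G.* is read letter by letter; the first letter, B, is pronounced /biː/, which begins with a consonant sound.
So the article is *a*: The committee approved a B.Z.G. technician last week.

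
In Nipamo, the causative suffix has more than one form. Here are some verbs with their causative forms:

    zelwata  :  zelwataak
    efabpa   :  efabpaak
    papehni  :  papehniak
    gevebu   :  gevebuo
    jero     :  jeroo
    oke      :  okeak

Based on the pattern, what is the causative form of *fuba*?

The pattern is rounding harmony: -o when the last vowel of the stem is a rounded vowel (*gevebu*, *jero*); -ak when the last vowel of the stem is an unrounded vowel (*zelwata*, *efabpa*, *papehni*, *oke*).
The last vowel of *fuba* is /a/, which is an unrounded vowel, so the suffix is -ak, giving *fubaak*.

fubaak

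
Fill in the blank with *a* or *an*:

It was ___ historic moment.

The indefinite article is chosen by the initial *sound* of the following word, not its spelling.
*historic* begins with the sound /h/ (h is pronounced in standard usage) — a consonant sound.
So the article is *a*: It was a historic moment.

a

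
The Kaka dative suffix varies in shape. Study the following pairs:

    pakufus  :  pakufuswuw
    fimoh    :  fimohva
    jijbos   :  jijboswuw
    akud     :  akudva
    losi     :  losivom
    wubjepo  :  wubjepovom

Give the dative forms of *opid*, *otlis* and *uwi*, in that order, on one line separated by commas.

The suffix is conditioned by the final sound: -wuw when the stem ends in a sibilant (*pakufus*, *jijbos*); -va when the stem ends in a non-sibilant consonant (*fimoh*, *akud*); -vom when the stem ends in a vowel (*losi*, *wubjepo*).
*opid* — final sound /d/ (a non-sibilant consonant) → -va → *opidva*.
Since the final sound of *otlis* is /s/ (a sibilant), it takes -wuw, giving *otliswuw*.
*uwi*: final sound = /i/, a vowel → -vom → *uwivom*.

opidva, otliswuw, uwivom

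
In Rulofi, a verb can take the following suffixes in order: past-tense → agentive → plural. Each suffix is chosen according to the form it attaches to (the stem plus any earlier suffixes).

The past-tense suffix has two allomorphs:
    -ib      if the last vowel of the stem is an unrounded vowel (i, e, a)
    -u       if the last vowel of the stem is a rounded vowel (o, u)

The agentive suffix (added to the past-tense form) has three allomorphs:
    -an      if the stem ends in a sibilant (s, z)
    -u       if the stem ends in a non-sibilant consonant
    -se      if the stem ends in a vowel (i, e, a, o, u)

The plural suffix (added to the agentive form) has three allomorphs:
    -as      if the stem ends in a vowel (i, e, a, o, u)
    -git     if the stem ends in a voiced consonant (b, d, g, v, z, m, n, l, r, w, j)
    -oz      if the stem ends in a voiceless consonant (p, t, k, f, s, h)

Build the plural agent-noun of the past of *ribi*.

*ribi* — last vowel /i/ (an unrounded vowel) → -ib → *ribiib*.
The past-tense form *ribiib* — final sound /b/ (a non-sibilant consonant) → -u → *ribiibu*.
Since the final sound of the agentive form *ribiibu* is /u/ (a vowel), it takes -as, giving *ribiibuas*.

ribiibuas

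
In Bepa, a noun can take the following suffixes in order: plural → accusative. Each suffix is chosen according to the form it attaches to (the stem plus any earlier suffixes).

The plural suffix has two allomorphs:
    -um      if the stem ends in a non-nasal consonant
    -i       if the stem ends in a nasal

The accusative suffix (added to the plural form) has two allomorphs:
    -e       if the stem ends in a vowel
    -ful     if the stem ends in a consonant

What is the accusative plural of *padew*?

padewumful

Since the final consonant of *padew* is /w/ (non-nasal), it takes -um, giving *padewum*.
Since the final sound of the plural form *padewum* is /m/ (a consonant), it takes -ful, giving *padewumful*.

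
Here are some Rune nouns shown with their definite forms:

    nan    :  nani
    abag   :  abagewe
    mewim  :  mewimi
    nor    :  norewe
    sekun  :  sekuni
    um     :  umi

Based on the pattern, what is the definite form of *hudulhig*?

The alternation tracks the final consonant of the stem — -i when the stem ends in a nasal (*nan*, *mewim*, *sekun*, *um*); -ewe when the stem ends in a non-nasal consonant (*abag*, *nor*).
Since the final consonant of *hudulhig* is /g/ (non-nasal), it takes -ewe, giving *hudulhigewe*.

hudulhigewe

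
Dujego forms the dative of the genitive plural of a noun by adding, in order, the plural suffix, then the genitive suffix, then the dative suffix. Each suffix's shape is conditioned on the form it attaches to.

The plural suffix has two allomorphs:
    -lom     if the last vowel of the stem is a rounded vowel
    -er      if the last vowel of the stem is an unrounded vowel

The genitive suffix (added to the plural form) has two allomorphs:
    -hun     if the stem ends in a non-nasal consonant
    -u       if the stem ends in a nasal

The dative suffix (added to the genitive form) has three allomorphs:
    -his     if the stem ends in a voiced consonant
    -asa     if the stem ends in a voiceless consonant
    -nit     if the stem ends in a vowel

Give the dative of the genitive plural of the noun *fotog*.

fotoglomunit

*fotog* — last vowel /o/ (a rounded vowel) → -lom → *fotoglom*.
The plural form *fotoglom* — final consonant /m/ (a nasal) → -u → *fotoglomu*.
The genitive form *fotoglomu*: final sound = /u/, a vowel → -nit → *fotoglomunit*.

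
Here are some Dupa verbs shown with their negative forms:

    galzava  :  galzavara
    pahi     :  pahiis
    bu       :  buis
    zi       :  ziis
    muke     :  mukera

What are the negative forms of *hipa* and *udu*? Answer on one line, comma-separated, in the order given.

Looking at the last vowel of each stem: -is when the last vowel of the stem is a high vowel (*pahi*, *bu*, *zi*); -ra when the last vowel of the stem is a non-high vowel (*galzava*, *muke*).
Since the last vowel of *hipa* is /a/ (a non-high vowel), it takes -ra, giving *hipara*.
The last vowel of *udu* is /u/, which is a high vowel, so the suffix is -is, giving *uduis*.

hipara, uduis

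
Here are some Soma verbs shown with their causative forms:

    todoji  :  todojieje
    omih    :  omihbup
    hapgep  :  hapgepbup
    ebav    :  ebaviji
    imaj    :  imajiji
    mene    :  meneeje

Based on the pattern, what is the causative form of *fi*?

The pattern is voicing of the final sound: -bup when the stem ends in a voiceless consonant (*omih*, *hapgep*); -iji when the stem ends in a voiced consonant (*ebav*, *imaj*); -eje when the stem ends in a vowel (*todoji*, *mene*).
*fi* — final sound /i/ (a vowel) → -eje → *fieje*.

fieje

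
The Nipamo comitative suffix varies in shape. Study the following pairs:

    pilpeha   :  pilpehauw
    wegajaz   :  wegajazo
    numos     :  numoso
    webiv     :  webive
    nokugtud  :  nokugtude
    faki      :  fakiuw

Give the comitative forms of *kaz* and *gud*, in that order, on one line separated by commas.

kazo, gude

The pattern is sibilance of the final sound: -o when the stem ends in a sibilant (*wegajaz*, *numos*); -e when the stem ends in a non-sibilant consonant (*webiv*, *nokugtud*); -uw when the stem ends in a vowel (*pilpeha*, *faki*).
*kaz* — final sound /z/ (a sibilant) → -o → *kazo*.
*gud* — final sound /d/ (a non-sibilant consonant) → -e → *gude*.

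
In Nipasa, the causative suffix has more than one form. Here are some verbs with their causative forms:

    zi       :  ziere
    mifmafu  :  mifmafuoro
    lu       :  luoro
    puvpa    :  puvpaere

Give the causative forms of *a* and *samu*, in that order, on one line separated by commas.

The alternation tracks the last vowel of the stem — -oro when the last vowel of the stem is a rounded vowel (*mifmafu*, *lu*); -ere when the last vowel of the stem is an unrounded vowel (*zi*, *puvpa*).
The last vowel of *a* is /a/, which is an unrounded vowel, so the suffix is -ere, giving *aere*.
The last vowel of *samu* is /u/, which is a rounded vowel, so the suffix is -oro, giving *samuoro*.

aere, samuoro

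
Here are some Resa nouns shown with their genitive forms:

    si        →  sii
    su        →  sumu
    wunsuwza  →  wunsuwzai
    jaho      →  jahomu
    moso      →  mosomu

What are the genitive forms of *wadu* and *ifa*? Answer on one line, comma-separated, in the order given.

The alternation tracks the last vowel of the stem — -mu when the last vowel of the stem is a rounded vowel (*su*, *jaho*, *moso*); -i when the last vowel of the stem is an unrounded vowel (*si*, *wunsuwza*).
*wadu* — last vowel /u/ (a rounded vowel) → -mu → *wadumu*.
*ifa* — last vowel /a/ (an unrounded vowel) → -i → *ifai*.

wadumu, ifai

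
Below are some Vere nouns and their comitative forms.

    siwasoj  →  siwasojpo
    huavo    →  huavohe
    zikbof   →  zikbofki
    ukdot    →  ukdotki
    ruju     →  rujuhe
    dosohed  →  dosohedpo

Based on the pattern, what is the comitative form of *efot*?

efotki

The alternation tracks the final sound of the stem — -ki when the stem ends in a voiceless consonant (*zikbof*, *ukdot*); -po when the stem ends in a voiced consonant (*siwasoj*, *dosohed*); -he when the stem ends in a vowel (*huavo*, *ruju*).
*efot* — final sound /t/ (a voiceless consonant) → -ki → *efotki*.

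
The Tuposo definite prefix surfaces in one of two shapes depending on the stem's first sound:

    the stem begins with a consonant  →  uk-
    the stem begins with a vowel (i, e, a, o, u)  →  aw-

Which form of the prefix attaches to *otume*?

aw-

The first sound of *otume* is /o/, which is a vowel, so the prefix is aw-.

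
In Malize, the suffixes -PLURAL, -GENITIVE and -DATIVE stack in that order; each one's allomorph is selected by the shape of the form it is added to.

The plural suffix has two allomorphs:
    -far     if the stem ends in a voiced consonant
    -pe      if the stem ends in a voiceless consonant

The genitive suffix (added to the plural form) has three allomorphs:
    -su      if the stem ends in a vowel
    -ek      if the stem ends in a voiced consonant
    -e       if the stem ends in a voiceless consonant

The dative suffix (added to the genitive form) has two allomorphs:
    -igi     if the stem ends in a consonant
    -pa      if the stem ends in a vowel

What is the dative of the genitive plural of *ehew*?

*ehew* — final consonant /w/ (voiced) → -far → *ehewfar*.
The final sound of the plural form *ehewfar* is /r/, which is a voiced consonant, so the genitive suffix is -ek, giving *ehewfarek*.
The final sound of the genitive form *ehewfarek* is /k/, which is a consonant, so the dative suffix is -igi, giving *ehewfarekigi*.

ehewfarekigi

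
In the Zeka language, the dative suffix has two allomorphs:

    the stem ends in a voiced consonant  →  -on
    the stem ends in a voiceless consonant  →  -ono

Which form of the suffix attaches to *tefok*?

-ono

Since the final consonant of *tefok* is /k/ (voiceless), it takes -ono.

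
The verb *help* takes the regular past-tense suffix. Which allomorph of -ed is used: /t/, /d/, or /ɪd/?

The stem *help* ends in a voiceless consonant other than /t/.
The -ed suffix is realized as /ɪd/ after /t, d/; as /t/ after other voiceless consonants; and as /d/ after other voiced sounds.
So -ed on *help* is pronounced /t/.

/t/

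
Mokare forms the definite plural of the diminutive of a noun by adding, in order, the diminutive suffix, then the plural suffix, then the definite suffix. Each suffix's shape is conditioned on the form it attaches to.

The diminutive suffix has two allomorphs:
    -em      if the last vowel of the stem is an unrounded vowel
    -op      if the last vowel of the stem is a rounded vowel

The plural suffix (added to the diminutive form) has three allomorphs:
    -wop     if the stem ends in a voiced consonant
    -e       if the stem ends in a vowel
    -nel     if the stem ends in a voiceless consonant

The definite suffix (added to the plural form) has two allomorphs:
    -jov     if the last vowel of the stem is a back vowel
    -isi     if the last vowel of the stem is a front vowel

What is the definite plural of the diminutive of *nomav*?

nomavemwopjov

*nomav*: last vowel = /a/, an unrounded vowel → -em → *nomavem*.
The final sound of the diminutive form *nomavem* is /m/, which is a voiced consonant, so the plural suffix is -wop, giving *nomavemwop*.
The plural form *nomavemwop*: last vowel = /o/, a back vowel → -jov → *nomavemwopjov*.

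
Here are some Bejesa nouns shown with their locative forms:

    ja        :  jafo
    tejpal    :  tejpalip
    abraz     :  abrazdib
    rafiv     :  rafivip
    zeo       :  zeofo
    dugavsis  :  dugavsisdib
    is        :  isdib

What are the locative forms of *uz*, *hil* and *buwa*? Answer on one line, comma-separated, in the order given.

uzdib, hilip, buwafo

The pattern is sibilance of the final sound: -dib when the stem ends in a sibilant (*abraz*, *dugavsis*, *is*); -ip when the stem ends in a non-sibilant consonant (*tejpal*, *rafiv*); -fo when the stem ends in a vowel (*ja*, *zeo*).
Since the final sound of *uz* is /z/ (a sibilant), it takes -dib, giving *uzdib*.
*hil*: final sound = /l/, a non-sibilant consonant → -ip → *hilip*.
Since the final sound of *buwa* is /a/ (a vowel), it takes -fo, giving *buwafo*.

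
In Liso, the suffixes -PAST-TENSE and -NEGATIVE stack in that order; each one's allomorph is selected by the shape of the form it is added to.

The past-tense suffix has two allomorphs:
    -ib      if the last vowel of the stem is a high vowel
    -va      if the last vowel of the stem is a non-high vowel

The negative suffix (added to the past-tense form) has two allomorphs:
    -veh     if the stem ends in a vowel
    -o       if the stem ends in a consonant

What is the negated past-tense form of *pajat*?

pajatvaveh

*pajat*: last vowel = /a/, a non-high vowel → -va → *pajatva*.
The final sound of the past-tense form *pajatva* is /a/, which is a vowel, so the negative suffix is -veh, giving *pajatvaveh*.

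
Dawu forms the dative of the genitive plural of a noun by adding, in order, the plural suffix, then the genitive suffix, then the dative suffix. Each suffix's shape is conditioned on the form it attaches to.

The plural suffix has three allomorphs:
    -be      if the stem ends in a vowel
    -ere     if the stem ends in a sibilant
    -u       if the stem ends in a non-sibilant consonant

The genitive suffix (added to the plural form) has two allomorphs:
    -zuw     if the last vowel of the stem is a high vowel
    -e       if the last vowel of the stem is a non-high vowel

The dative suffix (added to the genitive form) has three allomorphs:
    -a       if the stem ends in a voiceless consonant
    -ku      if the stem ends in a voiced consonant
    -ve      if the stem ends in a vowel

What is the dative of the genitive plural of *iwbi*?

The final sound of *iwbi* is /i/, which is a vowel, so the plural suffix is -be, giving *iwbibe*.
The plural form *iwbibe* — last vowel /e/ (a non-high vowel) → -e → *iwbibee*.
The final sound of the genitive form *iwbibee* is /e/, which is a vowel, so the dative suffix is -ve, giving *iwbibeeve*.

iwbibeeve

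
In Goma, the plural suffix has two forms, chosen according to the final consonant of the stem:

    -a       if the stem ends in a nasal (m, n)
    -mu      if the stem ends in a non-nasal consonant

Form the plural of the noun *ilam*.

ilama

The final consonant of *ilam* is /m/, which is a nasal, so the suffix is -a, giving *ilama*.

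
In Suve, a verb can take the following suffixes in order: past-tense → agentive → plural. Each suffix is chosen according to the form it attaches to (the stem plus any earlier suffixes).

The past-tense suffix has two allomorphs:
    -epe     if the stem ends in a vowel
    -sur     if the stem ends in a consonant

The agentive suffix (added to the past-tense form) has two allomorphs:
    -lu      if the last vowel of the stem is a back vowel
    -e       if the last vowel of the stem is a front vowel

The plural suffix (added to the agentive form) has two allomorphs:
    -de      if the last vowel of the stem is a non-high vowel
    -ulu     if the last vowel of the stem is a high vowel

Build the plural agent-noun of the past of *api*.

apiepeede

Since the final sound of *api* is /i/ (a vowel), it takes -epe, giving *apiepe*.
The past-tense form *apiepe* — last vowel /e/ (a front vowel) → -e → *apiepee*.
Since the last vowel of the agentive form *apiepee* is /e/ (a non-high vowel), it takes -de, giving *apiepeede*.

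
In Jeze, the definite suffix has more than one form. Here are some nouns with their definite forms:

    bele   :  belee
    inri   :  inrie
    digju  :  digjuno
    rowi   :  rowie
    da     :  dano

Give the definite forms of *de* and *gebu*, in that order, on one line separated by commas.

dee, gebuno

The suffix is conditioned by the last vowel: -e when the last vowel of the stem is a front vowel (*bele*, *inri*, *rowi*); -no when the last vowel of the stem is a back vowel (*digju*, *da*).
*de* — last vowel /e/ (a front vowel) → -e → *dee*.
*gebu*: last vowel = /u/, a back vowel → -no → *gebuno*.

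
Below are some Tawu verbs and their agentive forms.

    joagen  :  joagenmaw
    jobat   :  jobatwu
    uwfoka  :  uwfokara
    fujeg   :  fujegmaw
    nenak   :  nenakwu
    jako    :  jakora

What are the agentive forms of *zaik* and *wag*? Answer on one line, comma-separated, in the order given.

zaikwu, wagmaw

The pattern is voicing of the final sound: -wu when the stem ends in a voiceless consonant (*jobat*, *nenak*); -maw when the stem ends in a voiced consonant (*joagen*, *fujeg*); -ra when the stem ends in a vowel (*uwfoka*, *jako*).
The final sound of *zaik* is /k/, which is a voiceless consonant, so the suffix is -wu, giving *zaikwu*.
*wag*: final sound = /g/, a voiced consonant → -maw → *wagmaw*.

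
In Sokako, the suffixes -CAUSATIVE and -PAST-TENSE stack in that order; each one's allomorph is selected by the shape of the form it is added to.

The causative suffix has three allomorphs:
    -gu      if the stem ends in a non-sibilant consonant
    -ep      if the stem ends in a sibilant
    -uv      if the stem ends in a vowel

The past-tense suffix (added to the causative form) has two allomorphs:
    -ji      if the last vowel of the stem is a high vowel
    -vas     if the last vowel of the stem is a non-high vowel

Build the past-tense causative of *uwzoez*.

Since the final sound of *uwzoez* is /z/ (a sibilant), it takes -ep, giving *uwzoezep*.
Since the last vowel of the causative form *uwzoezep* is /e/ (a non-high vowel), it takes -vas, giving *uwzoezepvas*.

uwzoezepvas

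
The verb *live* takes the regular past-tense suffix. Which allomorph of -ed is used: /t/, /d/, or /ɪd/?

The stem *live* ends in a voiced sound other than /d/.
The -ed suffix is realized as /ɪd/ after /t, d/; as /t/ after other voiceless consonants; and as /d/ after other voiced sounds.
So -ed on *live* is pronounced /d/.

/d/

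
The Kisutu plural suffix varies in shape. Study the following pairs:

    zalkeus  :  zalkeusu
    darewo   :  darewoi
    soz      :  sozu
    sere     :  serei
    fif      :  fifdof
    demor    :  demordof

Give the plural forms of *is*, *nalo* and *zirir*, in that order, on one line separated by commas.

The pattern is sibilance of the final sound: -u when the stem ends in a sibilant (*zalkeus*, *soz*); -dof when the stem ends in a non-sibilant consonant (*fif*, *demor*); -i when the stem ends in a vowel (*darewo*, *sere*).
*is*: final sound = /s/, a sibilant → -u → *isu*.
Since the final sound of *nalo* is /o/ (a vowel), it takes -i, giving *naloi*.
Since the final sound of *zirir* is /r/ (a non-sibilant consonant), it takes -dof, giving *zirirdof*.

isu, naloi, zirirdof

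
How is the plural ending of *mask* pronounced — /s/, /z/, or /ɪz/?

The stem *mask* ends in a voiceless non-sibilant consonant.
The plural suffix surfaces as /ɪz/ after sibilants, /s/ after other voiceless consonants, and /z/ after other voiced sounds.
So the plural -s on *mask* is pronounced /s/.

/s/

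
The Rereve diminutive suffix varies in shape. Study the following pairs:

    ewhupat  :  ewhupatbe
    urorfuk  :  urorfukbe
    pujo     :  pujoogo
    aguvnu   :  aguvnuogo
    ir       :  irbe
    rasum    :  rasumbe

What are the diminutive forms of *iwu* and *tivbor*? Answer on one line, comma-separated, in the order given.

iwuogo, tivborbe

Looking at the final sound of each stem: -be when the stem ends in a consonant (*ewhupat*, *urorfuk*, *ir*, *rasum*); -ogo when the stem ends in a vowel (*pujo*, *aguvnu*).
*iwu*: final sound = /u/, a vowel → -ogo → *iwuogo*.
*tivbor*: final sound = /r/, a consonant → -be → *tivborbe*.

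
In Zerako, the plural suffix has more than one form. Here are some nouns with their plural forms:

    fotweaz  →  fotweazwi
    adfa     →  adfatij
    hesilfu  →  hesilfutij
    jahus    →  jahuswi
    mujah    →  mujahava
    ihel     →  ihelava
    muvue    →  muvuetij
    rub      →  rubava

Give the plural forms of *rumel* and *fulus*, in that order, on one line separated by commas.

The suffix is conditioned by the final sound: -wi when the stem ends in a sibilant (*fotweaz*, *jahus*); -ava when the stem ends in a non-sibilant consonant (*mujah*, *ihel*, *rub*); -tij when the stem ends in a vowel (*adfa*, *hesilfu*, *muvue*).
Since the final sound of *rumel* is /l/ (a non-sibilant consonant), it takes -ava, giving *rumelava*.
*fulus*: final sound = /s/, a sibilant → -wi → *fuluswi*.

rumelava, fuluswi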